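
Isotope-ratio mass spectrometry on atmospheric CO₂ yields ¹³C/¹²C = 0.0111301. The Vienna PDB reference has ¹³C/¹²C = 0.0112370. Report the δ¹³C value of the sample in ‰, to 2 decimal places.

δ¹³C = (R_sample / R_standard − 1) × 1000
R_sample / R_standard = 0.0111301 / 0.0112370 = 0.990487
δ¹³C = (0.990487 − 1) × 1000 = -9.513‰

-9.51‰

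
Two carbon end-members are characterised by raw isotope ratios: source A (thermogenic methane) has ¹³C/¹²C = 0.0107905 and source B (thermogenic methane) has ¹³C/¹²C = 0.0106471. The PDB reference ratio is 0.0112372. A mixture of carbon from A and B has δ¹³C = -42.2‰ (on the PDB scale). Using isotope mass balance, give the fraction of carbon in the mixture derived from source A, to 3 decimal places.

0.808

δ_A = (0.0107905/0.0112372 − 1)×1000 = (0.960248 − 1)×1000 = -39.752‰
δ_B = (0.0106471/0.0112372 − 1)×1000 = (0.947487 − 1)×1000 = -52.513‰
f_A = (δ_mix − δ_B)/(δ_A − δ_B) = (-42.2 − (-52.513))/(-39.752 − (-52.513))
f_A = 10.313 / 12.761 = 0.8082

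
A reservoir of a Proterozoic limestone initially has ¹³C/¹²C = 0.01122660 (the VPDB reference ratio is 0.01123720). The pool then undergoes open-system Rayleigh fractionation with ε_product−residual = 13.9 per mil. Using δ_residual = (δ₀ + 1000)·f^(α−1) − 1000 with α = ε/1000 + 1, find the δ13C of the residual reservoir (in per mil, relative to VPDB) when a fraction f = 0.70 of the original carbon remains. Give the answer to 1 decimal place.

-5.9 per mil

δ₀ = (0.01122660/0.01123720 − 1)×1000 = (0.999057 − 1)×1000 = -0.943 per mil
α − 1 = ε/1000 = 0.0139
f^(α−1) = 0.70^(0.0139) = 0.995054
δ_res = (-0.943 + 1000) × 0.995054 − 1000 = 994.116 − 1000 = -5.88 per mil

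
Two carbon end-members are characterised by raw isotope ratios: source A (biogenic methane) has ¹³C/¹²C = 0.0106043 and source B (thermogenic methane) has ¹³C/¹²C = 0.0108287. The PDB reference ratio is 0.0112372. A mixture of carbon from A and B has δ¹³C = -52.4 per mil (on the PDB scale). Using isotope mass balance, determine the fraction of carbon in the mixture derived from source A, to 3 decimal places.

δ_A = (0.0106043/0.0112372 − 1)×1000 = (0.943678 − 1)×1000 = -56.322 per mil
δ_B = (0.0108287/0.0112372 − 1)×1000 = (0.963648 − 1)×1000 = -36.352 per mil
f_A = (δ_mix − δ_B)/(δ_A − δ_B) = (-52.4 − (-36.352))/(-56.322 − (-36.352))
f_A = -16.048 / -19.969 = 0.8036

0.804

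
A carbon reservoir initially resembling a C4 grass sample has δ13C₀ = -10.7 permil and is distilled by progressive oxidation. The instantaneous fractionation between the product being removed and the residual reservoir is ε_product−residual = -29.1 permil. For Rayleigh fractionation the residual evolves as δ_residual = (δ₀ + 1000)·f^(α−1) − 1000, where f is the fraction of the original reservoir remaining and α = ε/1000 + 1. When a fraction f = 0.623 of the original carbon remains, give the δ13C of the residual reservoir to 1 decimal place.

3.0 permil

Rayleigh residual: δ_res = (δ₀ + 1000)·f^(α−1) − 1000
α = ε/1000 + 1 = 0.97090, so α − 1 = -0.02910
f^(α−1) = 0.623^(-0.02910) = 1.013866
δ_res = (-10.7 + 1000) × 1.013866 − 1000 = 1003.017 − 1000 = 3.02 permil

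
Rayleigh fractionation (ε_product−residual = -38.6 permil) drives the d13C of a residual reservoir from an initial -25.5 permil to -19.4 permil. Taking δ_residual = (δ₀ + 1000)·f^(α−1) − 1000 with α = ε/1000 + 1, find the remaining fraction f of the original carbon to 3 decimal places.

0.851

α − 1 = ε/1000 = -0.0386
(δ_res + 1000)/(δ₀ + 1000) = (-19.4 + 1000)/(-25.5 + 1000) = 980.6/974.5 = 1.006260
f = 1.006260^(1/-0.0386) = exp(ln(1.006260)/-0.0386) = exp(0.00624/-0.0386)
f = exp(-0.1617) = 0.8507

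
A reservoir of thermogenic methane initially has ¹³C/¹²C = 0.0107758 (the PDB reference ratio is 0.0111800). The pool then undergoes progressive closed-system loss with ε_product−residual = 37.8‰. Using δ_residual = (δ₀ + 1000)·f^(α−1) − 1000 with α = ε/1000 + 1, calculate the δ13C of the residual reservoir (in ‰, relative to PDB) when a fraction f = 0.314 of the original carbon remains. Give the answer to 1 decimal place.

-77.4‰

δ₀ = (0.0107758/0.0111800 − 1)×1000 = (0.963846 − 1)×1000 = -36.154‰
α − 1 = ε/1000 = 0.0378
f^(α−1) = 0.314^(0.0378) = 0.957159
δ_res = (-36.154 + 1000) × 0.957159 − 1000 = 922.554 − 1000 = -77.45‰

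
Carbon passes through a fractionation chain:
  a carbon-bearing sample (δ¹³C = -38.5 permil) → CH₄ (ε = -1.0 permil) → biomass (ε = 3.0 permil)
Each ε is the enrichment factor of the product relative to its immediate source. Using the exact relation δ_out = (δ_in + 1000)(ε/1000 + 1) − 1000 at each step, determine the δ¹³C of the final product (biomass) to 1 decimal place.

step 1: δ = (-38.50 + 1000)·(-1.0/1000 + 1) − 1000 = -39.46 permil
step 2: δ = (-39.46 + 1000)·(3.0/1000 + 1) − 1000 = -36.58 permil

-36.6 permil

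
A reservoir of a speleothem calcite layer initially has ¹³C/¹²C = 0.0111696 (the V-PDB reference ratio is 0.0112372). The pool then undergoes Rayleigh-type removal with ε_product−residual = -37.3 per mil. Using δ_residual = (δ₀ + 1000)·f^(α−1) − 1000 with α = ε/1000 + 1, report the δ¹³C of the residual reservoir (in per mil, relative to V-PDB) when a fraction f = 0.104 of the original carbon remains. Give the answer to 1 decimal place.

81.5 per mil

δ₀ = (0.0111696/0.0112372 − 1)×1000 = (0.993984 − 1)×1000 = -6.016 per mil
α − 1 = ε/1000 = -0.0373
f^(α−1) = 0.104^(-0.0373) = 1.088090
δ_res = (-6.016 + 1000) × 1.088090 − 1000 = 1081.544 − 1000 = 81.54 per mil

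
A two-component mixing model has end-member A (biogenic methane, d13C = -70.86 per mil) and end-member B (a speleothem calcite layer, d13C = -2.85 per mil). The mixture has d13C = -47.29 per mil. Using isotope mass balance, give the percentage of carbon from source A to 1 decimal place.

δ_mix = f_A·δ_A + (1 − f_A)·δ_B  ⇒  f_A = (δ_mix − δ_B)/(δ_A − δ_B)
f_A = (-47.29 − (-2.85)) / (-70.86 − (-2.85))
f_A = -44.44 / -68.01 = 0.6534

65.3%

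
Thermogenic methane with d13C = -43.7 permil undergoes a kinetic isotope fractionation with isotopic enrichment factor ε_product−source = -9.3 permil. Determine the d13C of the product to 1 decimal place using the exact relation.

Exactly, δ_product = (δ_source + 1000)·(ε/1000 + 1) − 1000.
δ_product = (-43.7 + 1000) × (-9.3/1000 + 1) − 1000
δ_product = -52.59 permil

-52.6 permil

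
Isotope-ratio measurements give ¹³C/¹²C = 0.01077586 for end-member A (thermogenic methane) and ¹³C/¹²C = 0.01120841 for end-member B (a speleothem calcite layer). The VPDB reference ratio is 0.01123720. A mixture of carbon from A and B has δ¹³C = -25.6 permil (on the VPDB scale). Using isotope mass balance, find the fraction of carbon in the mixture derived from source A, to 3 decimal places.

0.599

δ_A = (0.01077586/0.01123720 − 1)×1000 = (0.958945 − 1)×1000 = -41.055 permil
δ_B = (0.01120841/0.01123720 − 1)×1000 = (0.997438 − 1)×1000 = -2.562 permil
f_A = (δ_mix − δ_B)/(δ_A − δ_B) = (-25.6 − (-2.562))/(-41.055 − (-2.562))
f_A = -23.038 / -38.493 = 0.5985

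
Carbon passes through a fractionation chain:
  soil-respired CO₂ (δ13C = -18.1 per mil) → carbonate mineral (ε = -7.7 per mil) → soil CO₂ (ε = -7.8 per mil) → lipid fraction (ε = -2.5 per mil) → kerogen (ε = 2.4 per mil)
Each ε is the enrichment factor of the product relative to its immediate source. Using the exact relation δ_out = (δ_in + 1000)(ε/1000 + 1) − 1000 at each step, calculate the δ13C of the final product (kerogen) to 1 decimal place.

-33.4 per mil

step 1: δ = (-18.10 + 1000)·(-7.7/1000 + 1) − 1000 = -25.66 per mil
step 2: δ = (-25.66 + 1000)·(-7.8/1000 + 1) − 1000 = -33.26 per mil
step 3: δ = (-33.26 + 1000)·(-2.5/1000 + 1) − 1000 = -35.68 per mil
step 4: δ = (-35.68 + 1000)·(2.4/1000 + 1) − 1000 = -33.36 per mil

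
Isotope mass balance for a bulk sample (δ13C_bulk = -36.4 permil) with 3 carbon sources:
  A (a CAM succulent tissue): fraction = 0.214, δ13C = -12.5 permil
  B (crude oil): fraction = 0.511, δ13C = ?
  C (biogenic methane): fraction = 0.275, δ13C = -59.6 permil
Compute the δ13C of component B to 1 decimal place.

Isotope mass balance: δ_bulk = Σ fᵢ·δᵢ.
-36.4 = 0.214×(-12.5) + 0.511×δ_B + 0.275×(-59.6)
0.511·δ_B = -36.4 − (-19.065) = -17.335
δ_B = -17.335 / 0.511 = -33.92 permil

-33.9 permil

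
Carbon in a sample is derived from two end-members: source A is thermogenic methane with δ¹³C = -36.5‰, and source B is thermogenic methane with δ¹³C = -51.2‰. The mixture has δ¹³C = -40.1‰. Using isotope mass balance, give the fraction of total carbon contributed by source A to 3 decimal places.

0.755

δ_mix = f_A·δ_A + (1 − f_A)·δ_B  ⇒  f_A = (δ_mix − δ_B)/(δ_A − δ_B)
f_A = (-40.1 − (-51.2)) / (-36.5 − (-51.2))
f_A = 11.1 / 14.7 = 0.7551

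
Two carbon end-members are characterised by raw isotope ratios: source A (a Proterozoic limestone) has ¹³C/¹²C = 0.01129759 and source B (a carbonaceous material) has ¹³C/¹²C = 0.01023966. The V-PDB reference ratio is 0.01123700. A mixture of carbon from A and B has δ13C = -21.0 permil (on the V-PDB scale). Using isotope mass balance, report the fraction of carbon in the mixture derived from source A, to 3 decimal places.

δ_A = (0.01129759/0.01123700 − 1)×1000 = (1.005392 − 1)×1000 = 5.392 permil
δ_B = (0.01023966/0.01123700 − 1)×1000 = (0.911245 − 1)×1000 = -88.755 permil
f_A = (δ_mix − δ_B)/(δ_A − δ_B) = (-21.0 − (-88.755))/(5.392 − (-88.755))
f_A = 67.755 / 94.147 = 0.7197

0.720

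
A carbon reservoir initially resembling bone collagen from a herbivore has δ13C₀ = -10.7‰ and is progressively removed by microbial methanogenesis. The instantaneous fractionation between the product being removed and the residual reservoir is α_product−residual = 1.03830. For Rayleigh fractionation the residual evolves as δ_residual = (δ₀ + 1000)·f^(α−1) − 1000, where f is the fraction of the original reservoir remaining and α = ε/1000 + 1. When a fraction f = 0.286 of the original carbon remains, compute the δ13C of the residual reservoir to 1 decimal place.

Rayleigh residual: δ_res = (δ₀ + 1000)·f^(α−1) − 1000
α − 1 = 0.03830
f^(α−1) = 0.286^(0.03830) = 0.953189
δ_res = (-10.7 + 1000) × 0.953189 − 1000 = 942.989 − 1000 = -57.01‰

-57.0‰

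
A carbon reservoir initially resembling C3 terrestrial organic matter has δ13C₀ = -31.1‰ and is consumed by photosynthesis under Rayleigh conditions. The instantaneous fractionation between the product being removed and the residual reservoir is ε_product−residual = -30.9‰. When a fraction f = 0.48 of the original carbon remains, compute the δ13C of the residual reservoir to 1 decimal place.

Rayleigh residual: δ_res = (δ₀ + 1000)·f^(α−1) − 1000
α = ε/1000 + 1 = 0.96910, so α − 1 = -0.03090
f^(α−1) = 0.48^(-0.03090) = 1.022939
δ_res = (-31.1 + 1000) × 1.022939 − 1000 = 991.125 − 1000 = -8.87‰

-8.9‰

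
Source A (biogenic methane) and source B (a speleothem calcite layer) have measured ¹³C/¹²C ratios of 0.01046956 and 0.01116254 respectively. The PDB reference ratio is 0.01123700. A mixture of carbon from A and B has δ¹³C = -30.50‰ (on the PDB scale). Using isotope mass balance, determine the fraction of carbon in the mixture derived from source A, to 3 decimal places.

0.387

δ_A = (0.01046956/0.01123700 − 1)×1000 = (0.931704 − 1)×1000 = -68.296‰
δ_B = (0.01116254/0.01123700 − 1)×1000 = (0.993374 − 1)×1000 = -6.626‰
f_A = (δ_mix − δ_B)/(δ_A − δ_B) = (-30.50 − (-6.626))/(-68.296 − (-6.626))
f_A = -23.874 / -61.669 = 0.3871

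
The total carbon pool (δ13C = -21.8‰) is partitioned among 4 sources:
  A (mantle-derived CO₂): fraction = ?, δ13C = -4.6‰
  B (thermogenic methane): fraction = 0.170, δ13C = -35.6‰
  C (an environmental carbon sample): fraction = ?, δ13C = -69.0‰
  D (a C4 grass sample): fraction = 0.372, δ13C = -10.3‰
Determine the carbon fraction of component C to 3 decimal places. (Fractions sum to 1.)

0.152

Let f_C and f_A be the unknown fractions; fractions sum to 1 so f_C + f_A = 0.458.
Mass balance: Σ fᵢ·δᵢ = δ_bulk ⇒ f_C·(-69.0) + f_A·(-4.6) = -21.8 − (-9.884) = -11.916
Substitute f_A = 0.458 − f_C:
f_C·(-69.0 − -4.6) = -11.916 − 0.458×(-4.6) = -9.810
f_C = -9.810 / -64.4 = 0.1523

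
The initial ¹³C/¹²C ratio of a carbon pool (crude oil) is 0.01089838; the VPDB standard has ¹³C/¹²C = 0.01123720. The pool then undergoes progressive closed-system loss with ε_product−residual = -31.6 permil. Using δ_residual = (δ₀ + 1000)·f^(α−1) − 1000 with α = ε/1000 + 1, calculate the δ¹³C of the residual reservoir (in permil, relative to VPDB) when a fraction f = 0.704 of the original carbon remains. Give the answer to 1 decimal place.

-19.3 permil

δ₀ = (0.01089838/0.01123720 − 1)×1000 = (0.969848 − 1)×1000 = -30.152 permil
α − 1 = ε/1000 = -0.0316
f^(α−1) = 0.704^(-0.0316) = 1.011153
δ_res = (-30.152 + 1000) × 1.011153 − 1000 = 980.665 − 1000 = -19.34 permil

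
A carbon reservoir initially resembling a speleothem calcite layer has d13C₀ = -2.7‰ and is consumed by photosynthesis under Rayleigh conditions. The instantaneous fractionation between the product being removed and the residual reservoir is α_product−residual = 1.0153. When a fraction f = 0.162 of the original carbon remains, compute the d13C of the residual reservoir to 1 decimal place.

Rayleigh residual: δ_res = (δ₀ + 1000)·f^(α−1) − 1000
α − 1 = 0.01530
f^(α−1) = 0.162^(0.01530) = 0.972536
δ_res = (-2.7 + 1000) × 0.972536 − 1000 = 969.910 − 1000 = -30.09‰

-30.1‰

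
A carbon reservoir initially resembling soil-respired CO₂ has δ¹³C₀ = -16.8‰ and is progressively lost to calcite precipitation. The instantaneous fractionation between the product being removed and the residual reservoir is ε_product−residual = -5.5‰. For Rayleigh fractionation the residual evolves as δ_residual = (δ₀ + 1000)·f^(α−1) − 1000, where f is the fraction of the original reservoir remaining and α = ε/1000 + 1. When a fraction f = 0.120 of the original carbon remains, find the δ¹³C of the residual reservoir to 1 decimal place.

-5.3‰

Rayleigh residual: δ_res = (δ₀ + 1000)·f^(α−1) − 1000
α = ε/1000 + 1 = 0.99450, so α − 1 = -0.00550
f^(α−1) = 0.120^(-0.00550) = 1.011730
δ_res = (-16.8 + 1000) × 1.011730 − 1000 = 994.733 − 1000 = -5.27‰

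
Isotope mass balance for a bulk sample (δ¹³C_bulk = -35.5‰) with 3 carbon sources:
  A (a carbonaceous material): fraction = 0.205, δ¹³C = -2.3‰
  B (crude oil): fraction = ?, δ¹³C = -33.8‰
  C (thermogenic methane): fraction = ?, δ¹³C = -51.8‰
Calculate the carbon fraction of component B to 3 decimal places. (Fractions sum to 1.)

Let f_B and f_C be the unknown fractions; fractions sum to 1 so f_B + f_C = 0.795.
Mass balance: Σ fᵢ·δᵢ = δ_bulk ⇒ f_B·(-33.8) + f_C·(-51.8) = -35.5 − (-0.471) = -35.029
Substitute f_C = 0.795 − f_B:
f_B·(-33.8 − -51.8) = -35.029 − 0.795×(-51.8) = 6.152
f_B = 6.152 / 18.0 = 0.3418

0.342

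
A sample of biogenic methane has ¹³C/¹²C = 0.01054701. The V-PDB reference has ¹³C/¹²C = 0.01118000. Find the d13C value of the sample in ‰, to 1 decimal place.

d13C = (R_sample / R_standard − 1) × 1000
R_sample / R_standard = 0.01054701 / 0.01118000 = 0.943382
d13C = (0.943382 − 1) × 1000 = -56.62‰

-56.6‰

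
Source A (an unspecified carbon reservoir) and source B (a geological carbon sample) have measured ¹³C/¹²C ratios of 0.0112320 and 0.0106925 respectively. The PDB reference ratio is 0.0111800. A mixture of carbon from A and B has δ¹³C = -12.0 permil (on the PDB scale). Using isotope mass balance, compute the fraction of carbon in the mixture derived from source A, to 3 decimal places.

δ_A = (0.0112320/0.0111800 − 1)×1000 = (1.004651 − 1)×1000 = 4.651 permil
δ_B = (0.0106925/0.0111800 − 1)×1000 = (0.956395 − 1)×1000 = -43.605 permil
f_A = (δ_mix − δ_B)/(δ_A − δ_B) = (-12.0 − (-43.605))/(4.651 − (-43.605))
f_A = 31.605 / 48.256 = 0.6549

0.655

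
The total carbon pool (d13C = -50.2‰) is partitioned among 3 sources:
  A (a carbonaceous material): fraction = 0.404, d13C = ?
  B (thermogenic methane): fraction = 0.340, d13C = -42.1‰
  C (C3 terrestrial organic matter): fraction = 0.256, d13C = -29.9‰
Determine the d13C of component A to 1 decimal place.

Isotope mass balance: δ_bulk = Σ fᵢ·δᵢ.
-50.2 = 0.404×δ_A + 0.340×(-42.1) + 0.256×(-29.9)
0.404·δ_A = -50.2 − (-21.968) = -28.232
δ_A = -28.232 / 0.404 = -69.88‰

-69.9‰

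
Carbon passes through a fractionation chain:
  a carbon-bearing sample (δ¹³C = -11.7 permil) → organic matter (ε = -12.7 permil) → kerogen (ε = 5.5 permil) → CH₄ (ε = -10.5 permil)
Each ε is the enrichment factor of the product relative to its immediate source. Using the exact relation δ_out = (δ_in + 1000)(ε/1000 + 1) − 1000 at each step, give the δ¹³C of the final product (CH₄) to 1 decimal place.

step 1: δ = (-11.70 + 1000)·(-12.7/1000 + 1) − 1000 = -24.25 permil
step 2: δ = (-24.25 + 1000)·(5.5/1000 + 1) − 1000 = -18.88 permil
step 3: δ = (-18.88 + 1000)·(-10.5/1000 + 1) − 1000 = -29.19 permil

-29.2 permil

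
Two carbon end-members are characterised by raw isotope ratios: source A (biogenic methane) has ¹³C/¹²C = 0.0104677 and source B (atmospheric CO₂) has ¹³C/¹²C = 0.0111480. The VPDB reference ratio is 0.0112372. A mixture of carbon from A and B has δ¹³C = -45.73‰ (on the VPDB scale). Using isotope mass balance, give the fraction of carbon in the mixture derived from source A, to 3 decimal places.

δ_A = (0.0104677/0.0112372 − 1)×1000 = (0.931522 − 1)×1000 = -68.478‰
δ_B = (0.0111480/0.0112372 − 1)×1000 = (0.992062 − 1)×1000 = -7.938‰
f_A = (δ_mix − δ_B)/(δ_A − δ_B) = (-45.73 − (-7.938))/(-68.478 − (-7.938))
f_A = -37.792 / -60.540 = 0.6242

0.624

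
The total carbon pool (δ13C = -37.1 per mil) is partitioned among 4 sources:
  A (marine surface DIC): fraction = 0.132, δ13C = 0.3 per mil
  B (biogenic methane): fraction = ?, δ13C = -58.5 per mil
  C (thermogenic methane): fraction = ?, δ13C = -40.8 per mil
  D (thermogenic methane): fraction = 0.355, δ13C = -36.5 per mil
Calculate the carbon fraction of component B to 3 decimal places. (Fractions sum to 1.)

Let f_B and f_C be the unknown fractions; fractions sum to 1 so f_B + f_C = 0.513.
Mass balance: Σ fᵢ·δᵢ = δ_bulk ⇒ f_B·(-58.5) + f_C·(-40.8) = -37.1 − (-12.918) = -24.182
Substitute f_C = 0.513 − f_B:
f_B·(-58.5 − -40.8) = -24.182 − 0.513×(-40.8) = -3.252
f_B = -3.252 / -17.7 = 0.1837

0.184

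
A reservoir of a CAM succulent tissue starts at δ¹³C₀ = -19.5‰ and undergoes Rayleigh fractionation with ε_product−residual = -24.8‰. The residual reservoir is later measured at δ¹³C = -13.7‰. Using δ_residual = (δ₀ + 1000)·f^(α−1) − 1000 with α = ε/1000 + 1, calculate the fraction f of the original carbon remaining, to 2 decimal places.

0.79

α − 1 = ε/1000 = -0.0248
(δ_res + 1000)/(δ₀ + 1000) = (-13.7 + 1000)/(-19.5 + 1000) = 986.3/980.5 = 1.005915
f = 1.005915^(1/-0.0248) = exp(ln(1.005915)/-0.0248) = exp(0.00590/-0.0248)
f = exp(-0.2378) = 0.7883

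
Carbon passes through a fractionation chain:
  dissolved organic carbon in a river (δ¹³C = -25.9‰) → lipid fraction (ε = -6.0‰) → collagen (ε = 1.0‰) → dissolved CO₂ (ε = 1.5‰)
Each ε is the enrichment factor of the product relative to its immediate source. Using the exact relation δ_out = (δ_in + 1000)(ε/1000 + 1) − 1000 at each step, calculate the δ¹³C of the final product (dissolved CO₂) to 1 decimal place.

step 1: δ = (-25.90 + 1000)·(-6.0/1000 + 1) − 1000 = -31.74‰
step 2: δ = (-31.74 + 1000)·(1.0/1000 + 1) − 1000 = -30.78‰
step 3: δ = (-30.78 + 1000)·(1.5/1000 + 1) − 1000 = -29.32‰

-29.3‰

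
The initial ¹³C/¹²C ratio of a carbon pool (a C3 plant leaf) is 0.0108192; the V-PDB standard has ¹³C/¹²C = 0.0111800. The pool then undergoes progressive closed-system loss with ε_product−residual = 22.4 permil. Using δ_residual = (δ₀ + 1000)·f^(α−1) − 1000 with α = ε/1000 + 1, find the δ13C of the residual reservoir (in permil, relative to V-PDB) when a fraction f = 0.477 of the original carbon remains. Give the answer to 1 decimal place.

δ₀ = (0.0108192/0.0111800 − 1)×1000 = (0.967728 − 1)×1000 = -32.272 permil
α − 1 = ε/1000 = 0.0224
f^(α−1) = 0.477^(0.0224) = 0.983555
δ_res = (-32.272 + 1000) × 0.983555 − 1000 = 951.814 − 1000 = -48.19 permil

-48.2 permil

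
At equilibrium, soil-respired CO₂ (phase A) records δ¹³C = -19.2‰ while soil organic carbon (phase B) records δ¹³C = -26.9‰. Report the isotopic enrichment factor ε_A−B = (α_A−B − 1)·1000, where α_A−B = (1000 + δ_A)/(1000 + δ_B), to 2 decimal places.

7.91‰

α_A−B = (1000 + -19.2) / (1000 + -26.9) = 980.8 / 973.1 = 1.007913
ε_A−B = (1.007913 − 1) × 1000 = 7.913‰
(The approximation ε ≈ δ_A − δ_B would give 7.7‰.)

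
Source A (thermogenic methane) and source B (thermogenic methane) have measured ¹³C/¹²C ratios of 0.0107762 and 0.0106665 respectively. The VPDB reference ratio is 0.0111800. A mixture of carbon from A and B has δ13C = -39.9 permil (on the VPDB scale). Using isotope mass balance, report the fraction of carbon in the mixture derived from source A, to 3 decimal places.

δ_A = (0.0107762/0.0111800 − 1)×1000 = (0.963882 − 1)×1000 = -36.118 permil
δ_B = (0.0106665/0.0111800 − 1)×1000 = (0.954070 − 1)×1000 = -45.930 permil
f_A = (δ_mix − δ_B)/(δ_A − δ_B) = (-39.9 − (-45.930))/(-36.118 − (-45.930))
f_A = 6.030 / 9.812 = 0.6146

0.615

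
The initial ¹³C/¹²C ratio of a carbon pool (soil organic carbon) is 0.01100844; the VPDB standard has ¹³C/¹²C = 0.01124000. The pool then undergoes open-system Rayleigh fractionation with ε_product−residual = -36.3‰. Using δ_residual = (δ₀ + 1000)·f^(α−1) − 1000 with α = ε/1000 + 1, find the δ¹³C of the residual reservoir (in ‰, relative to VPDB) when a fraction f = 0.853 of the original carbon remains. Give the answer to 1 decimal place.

-14.9‰

δ₀ = (0.01100844/0.01124000 − 1)×1000 = (0.979399 − 1)×1000 = -20.601‰
α − 1 = ε/1000 = -0.0363
f^(α−1) = 0.853^(-0.0363) = 1.005788
δ_res = (-20.601 + 1000) × 1.005788 − 1000 = 985.068 − 1000 = -14.93‰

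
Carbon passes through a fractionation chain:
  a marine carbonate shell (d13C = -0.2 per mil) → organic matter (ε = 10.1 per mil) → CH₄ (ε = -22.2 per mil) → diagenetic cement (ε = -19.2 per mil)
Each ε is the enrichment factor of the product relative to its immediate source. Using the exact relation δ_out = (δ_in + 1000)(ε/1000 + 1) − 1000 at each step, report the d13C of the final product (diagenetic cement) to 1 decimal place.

step 1: δ = (-0.20 + 1000)·(10.1/1000 + 1) − 1000 = 9.90 per mil
step 2: δ = (9.90 + 1000)·(-22.2/1000 + 1) − 1000 = -12.52 per mil
step 3: δ = (-12.52 + 1000)·(-19.2/1000 + 1) − 1000 = -31.48 per mil

-31.5 per mil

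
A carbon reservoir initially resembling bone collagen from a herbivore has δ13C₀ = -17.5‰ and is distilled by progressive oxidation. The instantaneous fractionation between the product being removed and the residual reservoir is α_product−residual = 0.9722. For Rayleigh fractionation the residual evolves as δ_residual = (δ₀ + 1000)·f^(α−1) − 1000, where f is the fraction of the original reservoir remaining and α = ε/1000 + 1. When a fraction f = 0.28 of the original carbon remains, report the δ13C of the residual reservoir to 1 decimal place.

17.9‰

Rayleigh residual: δ_res = (δ₀ + 1000)·f^(α−1) − 1000
α − 1 = -0.02780
f^(α−1) = 0.28^(-0.02780) = 1.036022
δ_res = (-17.5 + 1000) × 1.036022 − 1000 = 1017.892 − 1000 = 17.89‰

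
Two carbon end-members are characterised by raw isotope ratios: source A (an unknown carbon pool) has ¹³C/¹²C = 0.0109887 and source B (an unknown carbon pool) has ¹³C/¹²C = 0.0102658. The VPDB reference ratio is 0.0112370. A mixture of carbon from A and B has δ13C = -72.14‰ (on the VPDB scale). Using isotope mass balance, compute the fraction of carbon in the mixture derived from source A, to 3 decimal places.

0.222

δ_A = (0.0109887/0.0112370 − 1)×1000 = (0.977903 − 1)×1000 = -22.097‰
δ_B = (0.0102658/0.0112370 − 1)×1000 = (0.913571 − 1)×1000 = -86.429‰
f_A = (δ_mix − δ_B)/(δ_A − δ_B) = (-72.14 − (-86.429))/(-22.097 − (-86.429))
f_A = 14.289 / 64.332 = 0.2221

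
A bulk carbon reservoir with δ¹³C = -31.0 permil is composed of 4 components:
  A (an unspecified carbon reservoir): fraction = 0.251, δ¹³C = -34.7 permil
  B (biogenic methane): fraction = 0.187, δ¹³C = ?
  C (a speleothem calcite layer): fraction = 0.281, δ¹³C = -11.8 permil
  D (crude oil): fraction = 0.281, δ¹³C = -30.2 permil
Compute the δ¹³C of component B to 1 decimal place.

Isotope mass balance: δ_bulk = Σ fᵢ·δᵢ.
-31.0 = 0.251×(-34.7) + 0.187×δ_B + 0.281×(-11.8) + 0.281×(-30.2)
0.187·δ_B = -31.0 − (-20.512) = -10.488
δ_B = -10.488 / 0.187 = -56.09 permil

-56.1 permil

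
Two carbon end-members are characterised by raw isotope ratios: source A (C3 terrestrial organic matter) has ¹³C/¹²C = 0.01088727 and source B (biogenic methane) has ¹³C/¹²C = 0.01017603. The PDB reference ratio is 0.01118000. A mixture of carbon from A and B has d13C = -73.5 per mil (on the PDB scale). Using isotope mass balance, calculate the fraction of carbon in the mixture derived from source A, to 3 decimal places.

0.256

δ_A = (0.01088727/0.01118000 − 1)×1000 = (0.973817 − 1)×1000 = -26.183 per mil
δ_B = (0.01017603/0.01118000 − 1)×1000 = (0.910199 − 1)×1000 = -89.801 per mil
f_A = (δ_mix − δ_B)/(δ_A − δ_B) = (-73.5 − (-89.801))/(-26.183 − (-89.801))
f_A = 16.301 / 63.617 = 0.2562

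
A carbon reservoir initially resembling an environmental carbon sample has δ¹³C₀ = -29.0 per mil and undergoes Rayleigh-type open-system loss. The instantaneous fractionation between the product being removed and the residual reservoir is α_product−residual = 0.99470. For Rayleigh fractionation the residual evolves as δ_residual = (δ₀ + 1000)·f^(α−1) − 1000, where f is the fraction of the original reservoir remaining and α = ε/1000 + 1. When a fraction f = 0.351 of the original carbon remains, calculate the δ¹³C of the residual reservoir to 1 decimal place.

-23.6 per mil

Rayleigh residual: δ_res = (δ₀ + 1000)·f^(α−1) − 1000
α − 1 = -0.00530
f^(α−1) = 0.351^(-0.00530) = 1.005564
δ_res = (-29.0 + 1000) × 1.005564 − 1000 = 976.403 − 1000 = -23.60 per mil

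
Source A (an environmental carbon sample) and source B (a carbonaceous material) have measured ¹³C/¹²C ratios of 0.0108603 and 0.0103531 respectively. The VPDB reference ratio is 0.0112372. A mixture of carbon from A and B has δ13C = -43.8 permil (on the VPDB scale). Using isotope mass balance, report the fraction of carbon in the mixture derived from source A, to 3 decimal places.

0.773

δ_A = (0.0108603/0.0112372 − 1)×1000 = (0.966460 − 1)×1000 = -33.540 permil
δ_B = (0.0103531/0.0112372 − 1)×1000 = (0.921324 − 1)×1000 = -78.676 permil
f_A = (δ_mix − δ_B)/(δ_A − δ_B) = (-43.8 − (-78.676))/(-33.540 − (-78.676))
f_A = 34.876 / 45.136 = 0.7727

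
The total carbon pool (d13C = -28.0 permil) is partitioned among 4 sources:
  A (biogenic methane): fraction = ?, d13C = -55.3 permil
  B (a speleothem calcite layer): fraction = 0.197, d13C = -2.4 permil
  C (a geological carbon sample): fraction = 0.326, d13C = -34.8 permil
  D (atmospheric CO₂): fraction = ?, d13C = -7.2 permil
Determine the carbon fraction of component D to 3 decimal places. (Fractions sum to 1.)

Let f_D and f_A be the unknown fractions; fractions sum to 1 so f_D + f_A = 0.477.
Mass balance: Σ fᵢ·δᵢ = δ_bulk ⇒ f_D·(-7.2) + f_A·(-55.3) = -28.0 − (-11.818) = -16.182
Substitute f_A = 0.477 − f_D:
f_D·(-7.2 − -55.3) = -16.182 − 0.477×(-55.3) = 10.196
f_D = 10.196 / 48.1 = 0.2120

0.212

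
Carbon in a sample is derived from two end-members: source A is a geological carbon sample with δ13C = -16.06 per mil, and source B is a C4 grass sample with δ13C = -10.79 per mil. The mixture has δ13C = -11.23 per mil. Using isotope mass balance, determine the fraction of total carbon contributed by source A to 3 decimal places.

0.083

δ_mix = f_A·δ_A + (1 − f_A)·δ_B  ⇒  f_A = (δ_mix − δ_B)/(δ_A − δ_B)
f_A = (-11.23 − (-10.79)) / (-16.06 − (-10.79))
f_A = -0.44 / -5.27 = 0.0835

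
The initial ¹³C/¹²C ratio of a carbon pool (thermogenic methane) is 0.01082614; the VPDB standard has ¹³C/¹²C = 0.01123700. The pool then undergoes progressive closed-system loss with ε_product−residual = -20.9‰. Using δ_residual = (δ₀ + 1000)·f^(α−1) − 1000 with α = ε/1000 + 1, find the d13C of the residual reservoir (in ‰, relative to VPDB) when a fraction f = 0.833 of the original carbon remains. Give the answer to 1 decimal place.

δ₀ = (0.01082614/0.01123700 − 1)×1000 = (0.963437 − 1)×1000 = -36.563‰
α − 1 = ε/1000 = -0.0209
f^(α−1) = 0.833^(-0.0209) = 1.003826
δ_res = (-36.563 + 1000) × 1.003826 − 1000 = 967.123 − 1000 = -32.88‰

-32.9‰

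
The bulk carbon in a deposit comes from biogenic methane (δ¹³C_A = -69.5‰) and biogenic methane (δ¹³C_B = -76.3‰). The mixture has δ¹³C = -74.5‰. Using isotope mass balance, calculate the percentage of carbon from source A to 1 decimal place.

26.5%

δ_mix = f_A·δ_A + (1 − f_A)·δ_B  ⇒  f_A = (δ_mix − δ_B)/(δ_A − δ_B)
f_A = (-74.5 − (-76.3)) / (-69.5 − (-76.3))
f_A = 1.8 / 6.8 = 0.2647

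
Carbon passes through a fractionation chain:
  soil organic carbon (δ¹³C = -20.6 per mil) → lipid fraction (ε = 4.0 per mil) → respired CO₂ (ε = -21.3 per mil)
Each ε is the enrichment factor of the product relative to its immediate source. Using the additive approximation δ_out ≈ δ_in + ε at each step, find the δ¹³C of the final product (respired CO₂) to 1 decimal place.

-37.9 per mil

step 1: δ ≈ -20.6 + (4.0) = -16.6 per mil
step 2: δ ≈ -16.6 + (-21.3) = -37.9 per mil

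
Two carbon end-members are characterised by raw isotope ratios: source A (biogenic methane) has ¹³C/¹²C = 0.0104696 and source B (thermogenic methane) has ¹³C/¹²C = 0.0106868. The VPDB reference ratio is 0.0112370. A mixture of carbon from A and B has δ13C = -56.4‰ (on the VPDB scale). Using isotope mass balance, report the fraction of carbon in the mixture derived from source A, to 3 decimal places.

0.385

δ_A = (0.0104696/0.0112370 − 1)×1000 = (0.931708 − 1)×1000 = -68.292‰
δ_B = (0.0106868/0.0112370 − 1)×1000 = (0.951037 − 1)×1000 = -48.963‰
f_A = (δ_mix − δ_B)/(δ_A − δ_B) = (-56.4 − (-48.963))/(-68.292 − (-48.963))
f_A = -7.437 / -19.329 = 0.3847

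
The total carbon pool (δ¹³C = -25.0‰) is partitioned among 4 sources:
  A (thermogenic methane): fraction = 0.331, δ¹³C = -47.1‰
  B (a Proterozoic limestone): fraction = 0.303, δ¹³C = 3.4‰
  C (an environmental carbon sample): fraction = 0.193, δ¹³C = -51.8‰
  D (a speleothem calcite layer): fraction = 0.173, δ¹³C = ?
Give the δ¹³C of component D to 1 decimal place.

-2.6‰

Isotope mass balance: δ_bulk = Σ fᵢ·δᵢ.
-25.0 = 0.331×(-47.1) + 0.303×(3.4) + 0.193×(-51.8) + 0.173×δ_D
0.173·δ_D = -25.0 − (-24.557) = -0.443
δ_D = -0.443 / 0.173 = -2.56‰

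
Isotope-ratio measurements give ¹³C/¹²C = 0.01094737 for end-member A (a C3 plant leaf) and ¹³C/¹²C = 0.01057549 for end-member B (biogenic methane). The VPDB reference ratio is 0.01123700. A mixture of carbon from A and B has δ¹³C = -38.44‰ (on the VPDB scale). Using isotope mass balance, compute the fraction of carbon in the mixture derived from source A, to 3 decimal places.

0.617

δ_A = (0.01094737/0.01123700 − 1)×1000 = (0.974225 − 1)×1000 = -25.775‰
δ_B = (0.01057549/0.01123700 − 1)×1000 = (0.941131 − 1)×1000 = -58.869‰
f_A = (δ_mix − δ_B)/(δ_A − δ_B) = (-38.44 − (-58.869))/(-25.775 − (-58.869))
f_A = 20.429 / 33.094 = 0.6173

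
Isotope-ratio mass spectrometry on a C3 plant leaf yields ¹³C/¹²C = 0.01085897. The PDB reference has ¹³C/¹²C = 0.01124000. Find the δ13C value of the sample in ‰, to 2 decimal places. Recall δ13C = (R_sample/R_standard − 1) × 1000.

-33.90‰

δ13C = (R_sample / R_standard − 1) × 1000
R_sample / R_standard = 0.01085897 / 0.01124000 = 0.966101
δ13C = (0.966101 − 1) × 1000 = -33.899‰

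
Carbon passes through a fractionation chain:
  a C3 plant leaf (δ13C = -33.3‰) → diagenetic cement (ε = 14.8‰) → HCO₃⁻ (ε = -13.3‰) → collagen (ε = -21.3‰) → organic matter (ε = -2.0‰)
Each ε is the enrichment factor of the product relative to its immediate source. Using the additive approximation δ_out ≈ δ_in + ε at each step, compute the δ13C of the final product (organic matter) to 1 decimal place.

step 1: δ ≈ -33.3 + (14.8) = -18.5‰
step 2: δ ≈ -18.5 + (-13.3) = -31.8‰
step 3: δ ≈ -31.8 + (-21.3) = -53.1‰
step 4: δ ≈ -53.1 + (-2.0) = -55.1‰

-55.1‰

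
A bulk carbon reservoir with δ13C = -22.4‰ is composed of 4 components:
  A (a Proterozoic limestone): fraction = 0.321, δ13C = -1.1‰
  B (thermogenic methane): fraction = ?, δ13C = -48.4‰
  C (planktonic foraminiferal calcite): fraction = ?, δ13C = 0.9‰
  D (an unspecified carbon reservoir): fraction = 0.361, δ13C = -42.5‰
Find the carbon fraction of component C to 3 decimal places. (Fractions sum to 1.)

Let f_C and f_B be the unknown fractions; fractions sum to 1 so f_C + f_B = 0.318.
Mass balance: Σ fᵢ·δᵢ = δ_bulk ⇒ f_C·(0.9) + f_B·(-48.4) = -22.4 − (-15.696) = -6.704
Substitute f_B = 0.318 − f_C:
f_C·(0.9 − -48.4) = -6.704 − 0.318×(-48.4) = 8.687
f_C = 8.687 / 49.3 = 0.1762

0.176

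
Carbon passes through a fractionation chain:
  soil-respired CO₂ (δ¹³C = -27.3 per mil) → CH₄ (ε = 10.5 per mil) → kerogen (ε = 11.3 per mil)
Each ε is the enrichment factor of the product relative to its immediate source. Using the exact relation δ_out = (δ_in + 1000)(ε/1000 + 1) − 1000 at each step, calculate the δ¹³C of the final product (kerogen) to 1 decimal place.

-6.0 per mil

step 1: δ = (-27.30 + 1000)·(10.5/1000 + 1) − 1000 = -17.09 per mil
step 2: δ = (-17.09 + 1000)·(11.3/1000 + 1) − 1000 = -5.98 per mil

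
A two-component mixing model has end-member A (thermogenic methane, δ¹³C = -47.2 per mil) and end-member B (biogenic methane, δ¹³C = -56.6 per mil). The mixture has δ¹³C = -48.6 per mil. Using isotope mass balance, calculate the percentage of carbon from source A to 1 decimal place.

85.1%

δ_mix = f_A·δ_A + (1 − f_A)·δ_B  ⇒  f_A = (δ_mix − δ_B)/(δ_A − δ_B)
f_A = (-48.6 − (-56.6)) / (-47.2 − (-56.6))
f_A = 8.0 / 9.4 = 0.8511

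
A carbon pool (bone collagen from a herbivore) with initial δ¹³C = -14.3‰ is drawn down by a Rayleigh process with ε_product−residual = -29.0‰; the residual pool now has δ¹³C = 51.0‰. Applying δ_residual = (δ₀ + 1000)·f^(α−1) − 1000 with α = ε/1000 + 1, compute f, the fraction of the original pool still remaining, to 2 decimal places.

0.11

α − 1 = ε/1000 = -0.0290
(δ_res + 1000)/(δ₀ + 1000) = (51.0 + 1000)/(-14.3 + 1000) = 1051.0/985.7 = 1.066247
f = 1.066247^(1/-0.0290) = exp(ln(1.066247)/-0.0290) = exp(0.06415/-0.0290)
f = exp(-2.2119) = 0.1095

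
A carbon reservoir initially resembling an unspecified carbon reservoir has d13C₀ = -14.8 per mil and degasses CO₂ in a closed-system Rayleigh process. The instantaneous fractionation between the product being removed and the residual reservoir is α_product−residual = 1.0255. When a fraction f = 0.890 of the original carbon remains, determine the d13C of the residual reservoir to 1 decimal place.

-17.7 per mil

Rayleigh residual: δ_res = (δ₀ + 1000)·f^(α−1) − 1000
α − 1 = 0.02550
f^(α−1) = 0.890^(0.02550) = 0.997033
δ_res = (-14.8 + 1000) × 0.997033 − 1000 = 982.277 − 1000 = -17.72 per mil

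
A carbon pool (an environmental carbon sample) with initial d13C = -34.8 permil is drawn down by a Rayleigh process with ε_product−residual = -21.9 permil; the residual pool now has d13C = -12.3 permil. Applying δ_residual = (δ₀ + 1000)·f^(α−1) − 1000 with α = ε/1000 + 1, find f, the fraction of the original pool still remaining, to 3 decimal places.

α − 1 = ε/1000 = -0.0219
(δ_res + 1000)/(δ₀ + 1000) = (-12.3 + 1000)/(-34.8 + 1000) = 987.7/965.2 = 1.023311
f = 1.023311^(1/-0.0219) = exp(ln(1.023311)/-0.0219) = exp(0.02304/-0.0219)
f = exp(-1.0522) = 0.3492

0.349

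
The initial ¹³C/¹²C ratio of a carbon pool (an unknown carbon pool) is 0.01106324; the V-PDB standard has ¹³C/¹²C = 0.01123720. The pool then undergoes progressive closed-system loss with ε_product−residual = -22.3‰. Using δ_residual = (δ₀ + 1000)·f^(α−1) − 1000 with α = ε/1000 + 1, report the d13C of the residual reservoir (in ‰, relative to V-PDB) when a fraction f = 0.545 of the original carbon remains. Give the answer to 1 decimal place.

-2.1‰

δ₀ = (0.01106324/0.01123720 − 1)×1000 = (0.984519 − 1)×1000 = -15.481‰
α − 1 = ε/1000 = -0.0223
f^(α−1) = 0.545^(-0.0223) = 1.013627
δ_res = (-15.481 + 1000) × 1.013627 − 1000 = 997.936 − 1000 = -2.06‰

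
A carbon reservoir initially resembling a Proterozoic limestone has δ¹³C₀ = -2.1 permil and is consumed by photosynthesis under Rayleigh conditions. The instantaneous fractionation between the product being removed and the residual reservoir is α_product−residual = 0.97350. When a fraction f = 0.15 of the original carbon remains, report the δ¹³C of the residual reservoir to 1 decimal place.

Rayleigh residual: δ_res = (δ₀ + 1000)·f^(α−1) − 1000
α − 1 = -0.02650
f^(α−1) = 0.15^(-0.02650) = 1.051559
δ_res = (-2.1 + 1000) × 1.051559 − 1000 = 1049.351 − 1000 = 49.35 permil

49.4 permil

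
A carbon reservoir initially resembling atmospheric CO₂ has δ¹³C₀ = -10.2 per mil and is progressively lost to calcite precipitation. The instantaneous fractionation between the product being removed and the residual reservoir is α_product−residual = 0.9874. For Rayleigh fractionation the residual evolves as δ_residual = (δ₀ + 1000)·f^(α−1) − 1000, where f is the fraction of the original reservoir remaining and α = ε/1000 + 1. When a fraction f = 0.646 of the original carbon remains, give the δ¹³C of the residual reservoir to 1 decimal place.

-4.7 per mil

Rayleigh residual: δ_res = (δ₀ + 1000)·f^(α−1) − 1000
α − 1 = -0.01260
f^(α−1) = 0.646^(-0.01260) = 1.005521
δ_res = (-10.2 + 1000) × 1.005521 − 1000 = 995.265 − 1000 = -4.74 per mil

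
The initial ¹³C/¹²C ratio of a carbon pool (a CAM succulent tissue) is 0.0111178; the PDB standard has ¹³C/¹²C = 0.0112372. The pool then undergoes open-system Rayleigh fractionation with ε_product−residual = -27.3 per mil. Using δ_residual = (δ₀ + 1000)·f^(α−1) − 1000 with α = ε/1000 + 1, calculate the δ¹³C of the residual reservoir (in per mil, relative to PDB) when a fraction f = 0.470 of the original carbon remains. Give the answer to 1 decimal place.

δ₀ = (0.0111178/0.0112372 − 1)×1000 = (0.989375 − 1)×1000 = -10.625 per mil
α − 1 = ε/1000 = -0.0273
f^(α−1) = 0.470^(-0.0273) = 1.020826
δ_res = (-10.625 + 1000) × 1.020826 − 1000 = 1009.979 − 1000 = 9.98 per mil

10.0 per mil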